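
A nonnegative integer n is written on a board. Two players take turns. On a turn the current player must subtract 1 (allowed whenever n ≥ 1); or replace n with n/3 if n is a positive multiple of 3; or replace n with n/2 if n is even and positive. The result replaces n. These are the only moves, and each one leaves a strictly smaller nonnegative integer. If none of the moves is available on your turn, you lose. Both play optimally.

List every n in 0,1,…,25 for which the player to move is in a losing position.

Work bottom-up. With no move the player to move loses. Otherwise the position is W if at least one move leads to an L position for the opponent, and L if every move leads to a W.
n=0: no move → L
n=1: W (go to 0, an L position)
n=2: L (sole option 1(W) is W)
n=3: W (go to 2, an L position)
n=4: W (go to 2, an L position)
n=5: L (sole option 4(W) is W)
n=6: W (go to 2, an L position)
n=7: L (sole option 6(W) is W)
n=8: W (go to 7, an L position)
n=9: L (options 3(W), 8(W) are all W)
n=10: W (go to 5, an L position)
n=11: L (sole option 10(W) is W)
n=12: W (go to 11, an L position)
n=13: L (sole option 12(W) is W)
n=14: W (go to 7, an L position)
n=15: W (go to 5, an L position)
n=16: L (options 8(W), 15(W) are all W)
n=17: W (go to 16, an L position)
n=18: W (go to 9, an L position)
n=19: L (sole option 18(W) is W)
n=20: W (go to 19, an L position)
n=21: W (go to 7, an L position)
n=22: W (go to 11, an L position)
n=23: L (sole option 22(W) is W)
n=24: W (go to 23, an L position)
n=25: L (sole option 24(W) is W)
The losing starting values of n are exactly the entries labelled L in this table (11 of them).

0, 2, 5, 7, 9, 11, 13, 16, 19, 23, 25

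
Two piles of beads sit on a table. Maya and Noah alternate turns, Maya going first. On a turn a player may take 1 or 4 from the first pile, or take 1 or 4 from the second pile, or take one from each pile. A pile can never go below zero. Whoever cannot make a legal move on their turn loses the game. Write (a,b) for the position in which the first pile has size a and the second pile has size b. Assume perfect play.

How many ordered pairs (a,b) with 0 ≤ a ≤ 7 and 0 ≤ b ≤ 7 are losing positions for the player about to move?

20

Label each position W (a win for the player to move) or L (a loss). A position with no legal move is L; any other position is W exactly when some move reaches an L, and L when every move reaches a W.
Every move lowers a or b (never raises either), so fill the grid row by row in increasing a, and left to right within a row: each cell's successors are then already labelled.
      b=0  b=1  b=2  b=3  b=4  b=5  b=6  b=7
a=0:    L    W    L    W    W    L    W    L
a=1:    W    W    W    W    L    W    W    W
a=2:    L    W    L    W    W    W    W    L
a=3:    W    W    W    W    L    W    L    W
a=4:    W    L    W    L    W    W    W    W
a=5:    L    W    W    W    W    L    W    L
a=6:    W    W    W    L    W    W    W    W
a=7:    L    W    L    W    W    L    W    L
Cells with no legal move (terminal, hence L): (0,0).
The remaining L cells, each justified by listing all of its moves:
(0,2): →(0,1)(W) only, which is W, so L
(0,5): →(0,4)(W), (0,1)(W) — all W, so L
(0,7): →(0,6)(W), (0,3)(W) — all W, so L
(1,4): →(0,4)(W), (1,3)(W), (1,0)(W), (0,3)(W) — all W, so L
(2,0): →(1,0)(W) only, which is W, so L
(2,2): →(1,2)(W), (2,1)(W), (1,1)(W) — all W, so L
(2,7): →(1,7)(W), (2,6)(W), (2,3)(W), (1,6)(W) — all W, so L
(3,4): →(2,4)(W), (3,3)(W), (3,0)(W), (2,3)(W) — all W, so L
(3,6): →(2,6)(W), (3,5)(W), (3,2)(W), (2,5)(W) — all W, so L
(4,1): →(3,1)(W), (0,1)(W), (4,0)(W), (3,0)(W) — all W, so L
(4,3): →(3,3)(W), (0,3)(W), (4,2)(W), (3,2)(W) — all W, so L
(5,0): →(4,0)(W), (1,0)(W) — all W, so L
(5,5): →(4,5)(W), (1,5)(W), (5,4)(W), (5,1)(W), (4,4)(W) — all W, so L
(5,7): →(4,7)(W), (1,7)(W), (5,6)(W), (5,3)(W), (4,6)(W) — all W, so L
(6,3): →(5,3)(W), (2,3)(W), (6,2)(W), (5,2)(W) — all W, so L
(7,0): →(6,0)(W), (3,0)(W) — all W, so L
(7,2): →(6,2)(W), (3,2)(W), (7,1)(W), (6,1)(W) — all W, so L
(7,5): →(6,5)(W), (3,5)(W), (7,4)(W), (7,1)(W), (6,4)(W) — all W, so L
(7,7): →(6,7)(W), (3,7)(W), (7,6)(W), (7,3)(W), (6,6)(W) — all W, so L
Every other cell has at least one move into one of the L cells above, so it is W.
L cells per row: a=0: 4, a=1: 1, a=2: 3, a=3: 2, a=4: 2, a=5: 3, a=6: 1, a=7: 4; total 20.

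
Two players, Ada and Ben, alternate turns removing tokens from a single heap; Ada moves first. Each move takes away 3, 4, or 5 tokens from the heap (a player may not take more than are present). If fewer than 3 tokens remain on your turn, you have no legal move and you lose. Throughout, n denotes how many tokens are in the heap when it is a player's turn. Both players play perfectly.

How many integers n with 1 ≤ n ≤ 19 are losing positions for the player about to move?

8

Build the W/L table. Terminal = L. A non-terminal position is W if it has a move to some L; otherwise it is L.
n=0: no move → L
n=1: no move → L
n=2: no move → L
n=3: reaches L-position 0 → W
n=4: reaches L-position 1 → W
n=5: reaches L-position 2 → W
n=6: reaches L-position 2 → W
n=7: reaches L-position 2 → W
n=8: only reaches 5(W), 4(W), 3(W), all W → L
n=9: only reaches 6(W), 5(W), 4(W), all W → L
n=10: only reaches 7(W), 6(W), 5(W), all W → L
n=11: reaches L-position 8 → W
n=12: reaches L-position 9 → W
n=13: reaches L-position 10 → W
n=14: reaches L-position 10 → W
n=15: reaches L-position 10 → W
n=16: only reaches 13(W), 12(W), 11(W), all W → L
n=17: only reaches 14(W), 13(W), 12(W), all W → L
n=18: only reaches 15(W), 14(W), 13(W), all W → L
n=19: reaches L-position 16 → W
L entries with 1 ≤ n ≤ 19 (n=0 is outside the asked range and is not counted): n = 1, 2, 8, 9, 10, 16, 17, 18; that makes 8.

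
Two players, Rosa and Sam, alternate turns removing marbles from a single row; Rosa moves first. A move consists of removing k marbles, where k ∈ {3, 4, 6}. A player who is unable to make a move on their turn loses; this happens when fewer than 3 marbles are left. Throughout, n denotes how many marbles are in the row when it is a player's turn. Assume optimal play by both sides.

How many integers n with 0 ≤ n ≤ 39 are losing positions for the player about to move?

Positions with no move are L. A position that does have a move is losing for the player to move precisely when every available move leads to a winning position for the opponent. Fill in the labels:
n=0: no move → L
n=1: no move → L
n=2: no move → L
n=3: reaches L-position 0 → W
n=4: reaches L-position 1 → W
n=5: reaches L-position 2 → W
n=6: reaches L-position 2 → W
n=7: reaches L-position 1 → W
n=8: reaches L-position 2 → W
n=9: only reaches 6(W), 5(W), 3(W), all W → L
n=10: only reaches 7(W), 6(W), 4(W), all W → L
n=11: only reaches 8(W), 7(W), 5(W), all W → L
n=12: reaches L-position 9 → W
n=13: reaches L-position 10 → W
n=14: reaches L-position 11 → W
n=15: reaches L-position 11 → W
n=16: reaches L-position 10 → W
n=17: reaches L-position 11 → W
n=18: only reaches 15(W), 14(W), 12(W), all W → L
n=19: only reaches 16(W), 15(W), 13(W), all W → L
n=20: only reaches 17(W), 16(W), 14(W), all W → L
n=21: reaches L-position 18 → W
n=22: reaches L-position 19 → W
n=23: reaches L-position 20 → W
n=24: reaches L-position 20 → W
n=25: reaches L-position 19 → W
n=26: reaches L-position 20 → W
n=27: only reaches 24(W), 23(W), 21(W), all W → L
n=28: only reaches 25(W), 24(W), 22(W), all W → L
n=29: only reaches 26(W), 25(W), 23(W), all W → L
n=30: reaches L-position 27 → W
n=31: reaches L-position 28 → W
n=32: reaches L-position 29 → W
n=33: reaches L-position 29 → W
n=34: reaches L-position 28 → W
n=35: reaches L-position 29 → W
n=36: only reaches 33(W), 32(W), 30(W), all W → L
n=37: only reaches 34(W), 33(W), 31(W), all W → L
n=38: only reaches 35(W), 34(W), 32(W), all W → L
n=39: reaches L-position 36 → W
L entries with 0 ≤ n ≤ 39: n = 0, 1, 2, 9, 10, 11, 18, 19, 20, 27, 28, 29, 36, 37, 38; that makes 15.

15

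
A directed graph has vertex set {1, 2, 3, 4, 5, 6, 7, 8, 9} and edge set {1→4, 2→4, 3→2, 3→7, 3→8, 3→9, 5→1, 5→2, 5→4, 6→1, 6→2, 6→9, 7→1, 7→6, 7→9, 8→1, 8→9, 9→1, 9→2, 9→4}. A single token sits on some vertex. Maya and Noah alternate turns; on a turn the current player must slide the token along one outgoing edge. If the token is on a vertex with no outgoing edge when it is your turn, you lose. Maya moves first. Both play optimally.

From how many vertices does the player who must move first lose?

Build the W/L table. Terminal = L. A non-terminal position is W if it has a move to some L; otherwise it is L.
Every edge goes from a vertex to one that appears earlier in the order 4, 2, 1, 5, 9, 6, 7, 8, 3, so processing vertices in that order labels each vertex after all of its successors.
4: no outgoing edge → L
2: reaches L-position 4 → W
1: reaches L-position 4 → W
5: reaches L-position 4 → W
9: reaches L-position 4 → W
6: only reaches 9(W), 1(W), 2(W), all W → L
7: reaches L-position 6 → W
8: only reaches 9(W), 1(W), all W → L
3: reaches L-position 8 → W
The L vertices are 4, 6, 8; that is 3 in all.

3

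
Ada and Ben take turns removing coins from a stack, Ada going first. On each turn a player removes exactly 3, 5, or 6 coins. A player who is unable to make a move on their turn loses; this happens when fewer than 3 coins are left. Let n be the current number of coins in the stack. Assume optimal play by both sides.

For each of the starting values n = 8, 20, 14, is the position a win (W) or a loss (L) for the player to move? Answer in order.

Work bottom-up. With no move the player to move loses. Otherwise the position is W if at least one move leads to an L position for the opponent, and L if every move leads to a W.
n=0: no move → L
n=1: no move → L
n=2: no move → L
n=3: W (go to 0, an L position)
n=4: W (go to 1, an L position)
n=5: W (go to 2, an L position)
n=6: W (go to 1, an L position)
n=7: W (go to 2, an L position)
n=8: W (go to 2, an L position)
n=9: L (options 6(W), 4(W), 3(W) are all W)
n=10: L (options 7(W), 5(W), 4(W) are all W)
n=11: L (options 8(W), 6(W), 5(W) are all W)
n=12: W (go to 9, an L position)
n=13: W (go to 10, an L position)
n=14: W (go to 11, an L position)
n=15: W (go to 10, an L position)
n=16: W (go to 11, an L position)
n=17: W (go to 11, an L position)
n=18: L (options 15(W), 13(W), 12(W) are all W)
n=19: L (options 16(W), 14(W), 13(W) are all W)
n=20: L (options 17(W), 15(W), 14(W) are all W)

8: W, 20: L, 14: W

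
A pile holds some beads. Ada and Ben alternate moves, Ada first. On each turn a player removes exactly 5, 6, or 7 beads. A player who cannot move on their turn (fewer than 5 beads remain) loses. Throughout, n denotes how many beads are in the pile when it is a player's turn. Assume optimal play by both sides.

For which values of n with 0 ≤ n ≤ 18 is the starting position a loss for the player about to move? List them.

Classify positions by backward induction: terminal positions (no move available) are L. From any other position, the mover wins iff some move reaches an L.
n=0: no move → L
n=1: no move → L
n=2: no move → L
n=3: no move → L
n=4: no move → L
n=5: can move to 0, which is L ⇒ W
n=6: can move to 1, which is L ⇒ W
n=7: can move to 2, which is L ⇒ W
n=8: can move to 3, which is L ⇒ W
n=9: can move to 4, which is L ⇒ W
n=10: can move to 4, which is L ⇒ W
n=11: can move to 4, which is L ⇒ W
n=12: moves to 7(W), 6(W), 5(W); every one is W ⇒ L
n=13: moves to 8(W), 7(W), 6(W); every one is W ⇒ L
n=14: moves to 9(W), 8(W), 7(W); every one is W ⇒ L
n=15: moves to 10(W), 9(W), 8(W); every one is W ⇒ L
n=16: moves to 11(W), 10(W), 9(W); every one is W ⇒ L
n=17: can move to 12, which is L ⇒ W
n=18: can move to 13, which is L ⇒ W
Reading off the rows marked L gives the requested list; there are 10 such values of n.

0, 1, 2, 3, 4, 12, 13, 14, 15, 16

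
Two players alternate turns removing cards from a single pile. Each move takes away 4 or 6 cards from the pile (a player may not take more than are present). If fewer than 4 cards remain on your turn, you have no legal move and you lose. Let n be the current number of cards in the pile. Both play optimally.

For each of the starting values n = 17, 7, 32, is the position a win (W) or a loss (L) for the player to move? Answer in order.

Positions with no move are L. A position that does have a move is losing for the player to move precisely when every available move leads to a winning position for the opponent. Fill in the labels:
n=0: no move → L
n=1: no move → L
n=2: no move → L
n=3: no move → L
n=4: can move to 0, which is L ⇒ W
n=5: can move to 1, which is L ⇒ W
n=6: can move to 2, which is L ⇒ W
n=7: can move to 3, which is L ⇒ W
n=8: can move to 2, which is L ⇒ W
n=9: can move to 3, which is L ⇒ W
n=10: moves to 6(W), 4(W); every one is W ⇒ L
n=11: moves to 7(W), 5(W); every one is W ⇒ L
n=12: moves to 8(W), 6(W); every one is W ⇒ L
n=13: moves to 9(W), 7(W); every one is W ⇒ L
n=14: can move to 10, which is L ⇒ W
n=15: can move to 11, which is L ⇒ W
n=16: can move to 12, which is L ⇒ W
n=17: can move to 13, which is L ⇒ W
n=18: can move to 12, which is L ⇒ W
n=19: can move to 13, which is L ⇒ W
n=20: moves to 16(W), 14(W); every one is W ⇒ L
n=21: moves to 17(W), 15(W); every one is W ⇒ L
n=22: moves to 18(W), 16(W); every one is W ⇒ L
n=23: moves to 19(W), 17(W); every one is W ⇒ L
n=24: can move to 20, which is L ⇒ W
n=25: can move to 21, which is L ⇒ W
n=26: can move to 22, which is L ⇒ W
n=27: can move to 23, which is L ⇒ W
n=28: can move to 22, which is L ⇒ W
n=29: can move to 23, which is L ⇒ W
n=30: moves to 26(W), 24(W); every one is W ⇒ L
n=31: moves to 27(W), 25(W); every one is W ⇒ L
n=32: moves to 28(W), 26(W); every one is W ⇒ L

17: W, 7: W, 32: L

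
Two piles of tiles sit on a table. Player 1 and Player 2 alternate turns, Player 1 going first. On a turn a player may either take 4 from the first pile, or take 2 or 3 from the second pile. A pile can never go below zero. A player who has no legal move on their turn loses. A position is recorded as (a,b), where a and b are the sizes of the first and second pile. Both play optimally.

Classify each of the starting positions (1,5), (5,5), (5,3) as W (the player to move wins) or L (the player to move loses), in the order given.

(1,5): L, (5,5): W, (5,3): L

Compute win/loss labels from the base case upward. A position with no move is L. Any other position is W if it can reach an L in one move, else L.
No move ever increases a pile, so every position that can arise here has a ≤ 5 and b ≤ 5; it is enough to label the cells with 0 ≤ a ≤ 5 and 0 ≤ b ≤ 5.
Every move lowers a or b (never raises either), so fill the grid row by row in increasing a, and left to right within a row: each cell's successors are then already labelled.
      b=0  b=1  b=2  b=3  b=4  b=5
a=0:    L    L    W    W    W    L
a=1:    L    L    W    W    W    L
a=2:    L    L    W    W    W    L
a=3:    L    L    W    W    W    L
a=4:    W    W    L    L    W    W
a=5:    W    W    L    L    W    W
Cells with no legal move (terminal, hence L): (0,0), (0,1), (1,0), (1,1), (2,0), (2,1), (3,0), (3,1).
The remaining L cells, each justified by listing all of its moves:
(0,5): only reaches (0,3)(W), (0,2)(W), all W → L
(1,5): only reaches (1,3)(W), (1,2)(W), all W → L
(2,5): only reaches (2,3)(W), (2,2)(W), all W → L
(3,5): only reaches (3,3)(W), (3,2)(W), all W → L
(4,2): only reaches (0,2)(W), (4,0)(W), all W → L
(4,3): only reaches (0,3)(W), (4,1)(W), (4,0)(W), all W → L
(5,2): only reaches (1,2)(W), (5,0)(W), all W → L
(5,3): only reaches (1,3)(W), (5,1)(W), (5,0)(W), all W → L
Every other cell has at least one move into one of the L cells above, so it is W.
(1,5): one of the L cells justified above, so L
(5,5): the move to (1,5) reaches an L cell, so W
(5,3): one of the L cells justified above, so L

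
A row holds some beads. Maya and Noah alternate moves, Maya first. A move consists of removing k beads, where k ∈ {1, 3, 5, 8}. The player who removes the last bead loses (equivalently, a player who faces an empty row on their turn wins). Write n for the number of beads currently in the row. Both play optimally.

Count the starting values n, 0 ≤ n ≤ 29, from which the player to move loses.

Positions with no move are W. A position that does have a move is losing for the player to move precisely when every available move leads to a winning position for the opponent. Fill in the labels:
n=0: no move; the opponent has just taken the last bead and therefore loses → W
n=1: the only move is to 0(W), a W ⇒ L
n=2: can move to 1, which is L ⇒ W
n=3: moves to 2(W), 0(W); every one is W ⇒ L
n=4: can move to 3, which is L ⇒ W
n=5: moves to 4(W), 2(W), 0(W); every one is W ⇒ L
n=6: can move to 5, which is L ⇒ W
n=7: moves to 6(W), 4(W), 2(W); every one is W ⇒ L
n=8: can move to 7, which is L ⇒ W
n=9: can move to 1, which is L ⇒ W
n=10: can move to 7, which is L ⇒ W
n=11: can move to 3, which is L ⇒ W
n=12: can move to 7, which is L ⇒ W
n=13: can move to 5, which is L ⇒ W
n=14: moves to 13(W), 11(W), 9(W), 6(W); every one is W ⇒ L
n=15: can move to 14, which is L ⇒ W
n=16: moves to 15(W), 13(W), 11(W), 8(W); every one is W ⇒ L
n=17: can move to 16, which is L ⇒ W
n=18: moves to 17(W), 15(W), 13(W), 10(W); every one is W ⇒ L
n=19: can move to 18, which is L ⇒ W
n=20: moves to 19(W), 17(W), 15(W), 12(W); every one is W ⇒ L
n=21: can move to 20, which is L ⇒ W
n=22: can move to 14, which is L ⇒ W
n=23: can move to 20, which is L ⇒ W
n=24: can move to 16, which is L ⇒ W
n=25: can move to 20, which is L ⇒ W
n=26: can move to 18, which is L ⇒ W
n=27: moves to 26(W), 24(W), 22(W), 19(W); every one is W ⇒ L
n=28: can move to 27, which is L ⇒ W
n=29: moves to 28(W), 26(W), 24(W), 21(W); every one is W ⇒ L
L entries with 0 ≤ n ≤ 29: n = 1, 3, 5, 7, 14, 16, 18, 20, 27, 29; that makes 10.

10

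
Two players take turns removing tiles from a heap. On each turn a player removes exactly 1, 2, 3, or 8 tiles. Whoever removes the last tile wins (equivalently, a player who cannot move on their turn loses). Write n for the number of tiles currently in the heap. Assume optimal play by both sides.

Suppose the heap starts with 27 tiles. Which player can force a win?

Compute win/loss labels from the base case upward. A position with no move is L. Any other position is W if it can reach an L in one move, else L.
n=0: no move → L
n=1: can move to 0, which is L ⇒ W
n=2: can move to 0, which is L ⇒ W
n=3: can move to 0, which is L ⇒ W
n=4: moves to 3(W), 2(W), 1(W); every one is W ⇒ L
n=5: can move to 4, which is L ⇒ W
n=6: can move to 4, which is L ⇒ W
n=7: can move to 4, which is L ⇒ W
n=8: can move to 0, which is L ⇒ W
n=9: moves to 8(W), 7(W), 6(W), 1(W); every one is W ⇒ L
n=10: can move to 9, which is L ⇒ W
n=11: can move to 9, which is L ⇒ W
n=12: can move to 9, which is L ⇒ W
n=13: moves to 12(W), 11(W), 10(W), 5(W); every one is W ⇒ L
n=14: can move to 13, which is L ⇒ W
n=15: can move to 13, which is L ⇒ W
n=16: can move to 13, which is L ⇒ W
n=17: can move to 9, which is L ⇒ W
n=18: moves to 17(W), 16(W), 15(W), 10(W); every one is W ⇒ L
n=19: can move to 18, which is L ⇒ W
n=20: can move to 18, which is L ⇒ W
n=21: can move to 18, which is L ⇒ W
n=22: moves to 21(W), 20(W), 19(W), 14(W); every one is W ⇒ L
n=23: can move to 22, which is L ⇒ W
n=24: can move to 22, which is L ⇒ W
n=25: can move to 22, which is L ⇒ W
n=26: can move to 18, which is L ⇒ W
n=27: moves to 26(W), 25(W), 24(W), 19(W); every one is W ⇒ L
The starting position 27 is L: whatever the player to move does, the opponent receives a W position.

The second player wins.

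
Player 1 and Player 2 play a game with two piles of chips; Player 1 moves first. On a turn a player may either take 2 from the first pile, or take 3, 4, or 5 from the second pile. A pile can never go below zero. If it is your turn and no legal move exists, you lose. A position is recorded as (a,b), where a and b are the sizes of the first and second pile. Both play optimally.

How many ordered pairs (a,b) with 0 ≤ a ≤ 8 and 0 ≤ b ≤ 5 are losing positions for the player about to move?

Build the W/L table. Terminal = L. A non-terminal position is W if it has a move to some L; otherwise it is L.
Every move lowers a or b (never raises either), so fill the grid row by row in increasing a, and left to right within a row: each cell's successors are then already labelled.
      b=0  b=1  b=2  b=3  b=4  b=5
a=0:    L    L    L    W    W    W
a=1:    L    L    L    W    W    W
a=2:    W    W    W    L    L    L
a=3:    W    W    W    L    L    L
a=4:    L    L    L    W    W    W
a=5:    L    L    L    W    W    W
a=6:    W    W    W    L    L    L
a=7:    W    W    W    L    L    L
a=8:    L    L    L    W    W    W
Cells with no legal move (terminal, hence L): (0,0), (0,1), (0,2), (1,0), (1,1), (1,2).
The remaining L cells, each justified by listing all of its moves:
(2,3): only reaches (0,3)(W), (2,0)(W), all W → L
(2,4): only reaches (0,4)(W), (2,1)(W), (2,0)(W), all W → L
(2,5): only reaches (0,5)(W), (2,2)(W), (2,1)(W), (2,0)(W), all W → L
(3,3): only reaches (1,3)(W), (3,0)(W), all W → L
(3,4): only reaches (1,4)(W), (3,1)(W), (3,0)(W), all W → L
(3,5): only reaches (1,5)(W), (3,2)(W), (3,1)(W), (3,0)(W), all W → L
(4,0): only reaches (2,0)(W), which is W → L
(4,1): only reaches (2,1)(W), which is W → L
(4,2): only reaches (2,2)(W), which is W → L
(5,0): only reaches (3,0)(W), which is W → L
(5,1): only reaches (3,1)(W), which is W → L
(5,2): only reaches (3,2)(W), which is W → L
(6,3): only reaches (4,3)(W), (6,0)(W), all W → L
(6,4): only reaches (4,4)(W), (6,1)(W), (6,0)(W), all W → L
(6,5): only reaches (4,5)(W), (6,2)(W), (6,1)(W), (6,0)(W), all W → L
(7,3): only reaches (5,3)(W), (7,0)(W), all W → L
(7,4): only reaches (5,4)(W), (7,1)(W), (7,0)(W), all W → L
(7,5): only reaches (5,5)(W), (7,2)(W), (7,1)(W), (7,0)(W), all W → L
(8,0): only reaches (6,0)(W), which is W → L
(8,1): only reaches (6,1)(W), which is W → L
(8,2): only reaches (6,2)(W), which is W → L
Every other cell has at least one move into one of the L cells above, so it is W.
L cells per row: a=0: 3, a=1: 3, a=2: 3, a=3: 3, a=4: 3, a=5: 3, a=6: 3, a=7: 3, a=8: 3; total 27.

27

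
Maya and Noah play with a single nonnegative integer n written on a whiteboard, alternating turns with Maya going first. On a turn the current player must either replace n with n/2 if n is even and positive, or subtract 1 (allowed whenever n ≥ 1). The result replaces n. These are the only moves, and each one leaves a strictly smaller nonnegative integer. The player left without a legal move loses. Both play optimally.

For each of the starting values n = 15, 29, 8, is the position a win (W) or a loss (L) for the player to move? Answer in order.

Positions with no move are L. A position that does have a move is losing for the player to move precisely when every available move leads to a winning position for the opponent. Fill in the labels:
n=0: no move → L
n=1: W (go to 0, an L position)
n=2: L (sole option 1(W) is W)
n=3: W (go to 2, an L position)
n=4: W (go to 2, an L position)
n=5: L (sole option 4(W) is W)
n=6: W (go to 5, an L position)
n=7: L (sole option 6(W) is W)
n=8: W (go to 7, an L position)
n=9: L (sole option 8(W) is W)
n=10: W (go to 5, an L position)
n=11: L (sole option 10(W) is W)
n=12: W (go to 11, an L position)
n=13: L (sole option 12(W) is W)
n=14: W (go to 7, an L position)
n=15: L (sole option 14(W) is W)
n=16: W (go to 15, an L position)
n=17: L (sole option 16(W) is W)
n=18: W (go to 9, an L position)
n=19: L (sole option 18(W) is W)
n=20: W (go to 19, an L position)
n=21: L (sole option 20(W) is W)
n=22: W (go to 11, an L position)
n=23: L (sole option 22(W) is W)
n=24: W (go to 23, an L position)
n=25: L (sole option 24(W) is W)
n=26: W (go to 13, an L position)
n=27: L (sole option 26(W) is W)
n=28: W (go to 27, an L position)
n=29: L (sole option 28(W) is W)

15: L, 29: L, 8: W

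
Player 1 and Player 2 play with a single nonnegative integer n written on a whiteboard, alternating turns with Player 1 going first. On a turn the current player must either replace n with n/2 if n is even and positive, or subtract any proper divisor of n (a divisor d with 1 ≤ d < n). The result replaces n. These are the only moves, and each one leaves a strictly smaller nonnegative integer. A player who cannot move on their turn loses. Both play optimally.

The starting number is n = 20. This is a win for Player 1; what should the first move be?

Move to 15.

Compute win/loss labels from the base case upward. A position with no move is L. Any other position is W if it can reach an L in one move, else L.
n=0: no move → L
n=1: no move → L
n=2: W (go to 1, an L position)
n=3: L (sole option 2(W) is W)
n=4: W (go to 3, an L position)
n=5: L (sole option 4(W) is W)
n=6: W (go to 3, an L position)
n=7: L (sole option 6(W) is W)
n=8: W (go to 7, an L position)
n=9: L (options 6(W), 8(W) are all W)
n=10: W (go to 5, an L position)
n=11: L (sole option 10(W) is W)
n=12: W (go to 9, an L position)
n=13: L (sole option 12(W) is W)
n=14: W (go to 7, an L position)
n=15: L (options 10(W), 12(W), 14(W) are all W)
n=16: W (go to 15, an L position)
n=17: L (sole option 16(W) is W)
n=18: W (go to 9, an L position)
n=19: L (sole option 18(W) is W)
n=20: W (go to 15, an L position)
From 20, the L positions reachable in one move are: 15, 19. Any move reaching one of these is winning.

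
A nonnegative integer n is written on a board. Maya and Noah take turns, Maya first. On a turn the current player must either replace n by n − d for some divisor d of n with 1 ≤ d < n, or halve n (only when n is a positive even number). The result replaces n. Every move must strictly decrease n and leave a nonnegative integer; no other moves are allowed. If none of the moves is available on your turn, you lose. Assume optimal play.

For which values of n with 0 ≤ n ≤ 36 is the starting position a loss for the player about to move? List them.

Label each position W (a win for the player to move) or L (a loss). A position with no legal move is L; any other position is W exactly when some move reaches an L, and L when every move reaches a W.
n=0: no move → L
n=1: no move → L
n=2: reaches L-position 1 → W
n=3: only reaches 2(W), which is W → L
n=4: reaches L-position 3 → W
n=5: only reaches 4(W), which is W → L
n=6: reaches L-position 3 → W
n=7: only reaches 6(W), which is W → L
n=8: reaches L-position 7 → W
n=9: only reaches 6(W), 8(W), all W → L
n=10: reaches L-position 5 → W
n=11: only reaches 10(W), which is W → L
n=12: reaches L-position 9 → W
n=13: only reaches 12(W), which is W → L
n=14: reaches L-position 7 → W
n=15: only reaches 10(W), 12(W), 14(W), all W → L
n=16: reaches L-position 15 → W
n=17: only reaches 16(W), which is W → L
n=18: reaches L-position 9 → W
n=19: only reaches 18(W), which is W → L
n=20: reaches L-position 15 → W
n=21: only reaches 14(W), 18(W), 20(W), all W → L
n=22: reaches L-position 11 → W
n=23: only reaches 22(W), which is W → L
n=24: reaches L-position 21 → W
n=25: only reaches 20(W), 24(W), all W → L
n=26: reaches L-position 13 → W
n=27: only reaches 18(W), 24(W), 26(W), all W → L
n=28: reaches L-position 21 → W
n=29: only reaches 28(W), which is W → L
n=30: reaches L-position 15 → W
n=31: only reaches 30(W), which is W → L
n=32: reaches L-position 31 → W
n=33: only reaches 22(W), 30(W), 32(W), all W → L
n=34: reaches L-position 17 → W
n=35: only reaches 28(W), 30(W), 34(W), all W → L
n=36: reaches L-position 27 → W
Reading off the rows marked L gives the requested list; there are 19 such values of n.

0, 1, 3, 5, 7, 9, 11, 13, 15, 17, 19, 21, 23, 25, 27, 29, 31, 33, 35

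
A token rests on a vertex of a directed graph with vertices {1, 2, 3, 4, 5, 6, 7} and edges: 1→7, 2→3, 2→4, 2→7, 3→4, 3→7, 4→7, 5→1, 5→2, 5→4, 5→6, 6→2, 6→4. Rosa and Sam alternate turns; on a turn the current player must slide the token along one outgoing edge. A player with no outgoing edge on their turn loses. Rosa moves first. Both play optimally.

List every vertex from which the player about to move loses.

Classify positions by backward induction: terminal positions (no move available) are L. From any other position, the mover wins iff some move reaches an L.
Every edge goes from a vertex to one that appears earlier in the order 7, 4, 3, 2, 6, 1, 5, so processing vertices in that order labels each vertex after all of its successors.
7: no outgoing edge → L
4: W (go to 7, an L position)
3: W (go to 7, an L position)
2: W (go to 7, an L position)
6: L (options 2(W), 4(W) are all W)
1: W (go to 7, an L position)
5: W (go to 6, an L position)
The losing starting vertices are exactly the entries labelled L in this table (2 of them).

6, 7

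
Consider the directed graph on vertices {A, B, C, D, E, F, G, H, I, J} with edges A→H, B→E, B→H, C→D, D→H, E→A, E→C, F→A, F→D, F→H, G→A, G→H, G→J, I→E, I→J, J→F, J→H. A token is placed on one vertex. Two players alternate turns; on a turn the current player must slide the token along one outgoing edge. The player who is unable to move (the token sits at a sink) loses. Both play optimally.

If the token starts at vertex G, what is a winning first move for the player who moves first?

Label each position W (a win for the player to move) or L (a loss). A position with no legal move is L; any other position is W exactly when some move reaches an L, and L when every move reaches a W.
Every edge goes from a vertex to one that appears earlier in the order H, A, D, F, J, G, C, E, I, B, so processing vertices in that order labels each vertex after all of its successors.
H: no outgoing edge → L
A: can move to H, which is L ⇒ W
D: can move to H, which is L ⇒ W
F: can move to H, which is L ⇒ W
J: can move to H, which is L ⇒ W
G: can move to H, which is L ⇒ W
C: the only move is to D(W), a W ⇒ L
E: can move to C, which is L ⇒ W
I: moves to E(W), J(W); every one is W ⇒ L
B: can move to H, which is L ⇒ W
From G, the L positions reachable in one move are: H.

Move to H.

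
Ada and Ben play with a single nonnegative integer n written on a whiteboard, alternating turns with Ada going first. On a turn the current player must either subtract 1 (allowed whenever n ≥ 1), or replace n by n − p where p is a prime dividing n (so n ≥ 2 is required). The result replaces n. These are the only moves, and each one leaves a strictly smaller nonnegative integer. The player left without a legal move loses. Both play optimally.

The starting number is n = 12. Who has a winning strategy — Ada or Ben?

Ben wins.

Build the W/L table. Terminal = L. A non-terminal position is W if it has a move to some L; otherwise it is L.
n=0: no move → L
n=1: reaches L-position 0 → W
n=2: reaches L-position 0 → W
n=3: reaches L-position 0 → W
n=4: only reaches 2(W), 3(W), all W → L
n=5: reaches L-position 0 → W
n=6: reaches L-position 4 → W
n=7: reaches L-position 0 → W
n=8: only reaches 6(W), 7(W), all W → L
n=9: reaches L-position 8 → W
n=10: reaches L-position 8 → W
n=11: reaches L-position 0 → W
n=12: only reaches 9(W), 10(W), 11(W), all W → L
The starting position 12 is L: whatever Ada does, the opponent receives a W position.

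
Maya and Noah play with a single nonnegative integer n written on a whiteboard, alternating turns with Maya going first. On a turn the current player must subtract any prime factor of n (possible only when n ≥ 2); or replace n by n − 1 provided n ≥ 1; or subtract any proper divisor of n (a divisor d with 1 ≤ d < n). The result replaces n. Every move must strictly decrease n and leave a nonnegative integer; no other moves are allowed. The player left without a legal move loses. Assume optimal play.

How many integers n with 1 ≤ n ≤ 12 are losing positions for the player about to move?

2

Positions with no move are L. A position that does have a move is losing for the player to move precisely when every available move leads to a winning position for the opponent. Fill in the labels:
n=0: no move → L
n=1: can move to 0, which is L ⇒ W
n=2: can move to 0, which is L ⇒ W
n=3: can move to 0, which is L ⇒ W
n=4: moves to 2(W), 3(W); every one is W ⇒ L
n=5: can move to 0, which is L ⇒ W
n=6: can move to 4, which is L ⇒ W
n=7: can move to 0, which is L ⇒ W
n=8: can move to 4, which is L ⇒ W
n=9: moves to 6(W), 8(W); every one is W ⇒ L
n=10: can move to 9, which is L ⇒ W
n=11: can move to 0, which is L ⇒ W
n=12: can move to 9, which is L ⇒ W
L entries with 1 ≤ n ≤ 12 (n=0 is outside the asked range and is not counted): n = 4, 9; that makes 2.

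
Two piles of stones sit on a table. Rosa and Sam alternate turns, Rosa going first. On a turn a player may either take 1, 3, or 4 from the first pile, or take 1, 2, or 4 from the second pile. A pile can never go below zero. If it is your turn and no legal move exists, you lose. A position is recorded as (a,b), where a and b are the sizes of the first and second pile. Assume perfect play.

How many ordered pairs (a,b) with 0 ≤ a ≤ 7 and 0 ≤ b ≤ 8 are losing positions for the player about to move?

21

Work bottom-up. With no move the player to move loses. Otherwise the position is W if at least one move leads to an L position for the opponent, and L if every move leads to a W.
Every move lowers a or b (never raises either), so fill the grid row by row in increasing a, and left to right within a row: each cell's successors are then already labelled.
      b=0  b=1  b=2  b=3  b=4  b=5  b=6  b=7  b=8
a=0:    L    W    W    L    W    W    L    W    W
a=1:    W    L    W    W    L    W    W    L    W
a=2:    L    W    W    L    W    W    L    W    W
a=3:    W    L    W    W    L    W    W    L    W
a=4:    W    W    L    W    W    L    W    W    L
a=5:    W    W    W    W    W    W    W    W    W
a=6:    W    W    L    W    W    L    W    W    L
a=7:    L    W    W    L    W    W    L    W    W
Cells with no legal move (terminal, hence L): (0,0).
The remaining L cells, each justified by listing all of its moves:
(0,3): only reaches (0,2)(W), (0,1)(W), all W → L
(0,6): only reaches (0,5)(W), (0,4)(W), (0,2)(W), all W → L
(1,1): only reaches (0,1)(W), (1,0)(W), all W → L
(1,4): only reaches (0,4)(W), (1,3)(W), (1,2)(W), (1,0)(W), all W → L
(1,7): only reaches (0,7)(W), (1,6)(W), (1,5)(W), (1,3)(W), all W → L
(2,0): only reaches (1,0)(W), which is W → L
(2,3): only reaches (1,3)(W), (2,2)(W), (2,1)(W), all W → L
(2,6): only reaches (1,6)(W), (2,5)(W), (2,4)(W), (2,2)(W), all W → L
(3,1): only reaches (2,1)(W), (0,1)(W), (3,0)(W), all W → L
(3,4): only reaches (2,4)(W), (0,4)(W), (3,3)(W), (3,2)(W), (3,0)(W), all W → L
(3,7): only reaches (2,7)(W), (0,7)(W), (3,6)(W), (3,5)(W), (3,3)(W), all W → L
(4,2): only reaches (3,2)(W), (1,2)(W), (0,2)(W), (4,1)(W), (4,0)(W), all W → L
(4,5): only reaches (3,5)(W), (1,5)(W), (0,5)(W), (4,4)(W), (4,3)(W), (4,1)(W), all W → L
(4,8): only reaches (3,8)(W), (1,8)(W), (0,8)(W), (4,7)(W), (4,6)(W), (4,4)(W), all W → L
(6,2): only reaches (5,2)(W), (3,2)(W), (2,2)(W), (6,1)(W), (6,0)(W), all W → L
(6,5): only reaches (5,5)(W), (3,5)(W), (2,5)(W), (6,4)(W), (6,3)(W), (6,1)(W), all W → L
(6,8): only reaches (5,8)(W), (3,8)(W), (2,8)(W), (6,7)(W), (6,6)(W), (6,4)(W), all W → L
(7,0): only reaches (6,0)(W), (4,0)(W), (3,0)(W), all W → L
(7,3): only reaches (6,3)(W), (4,3)(W), (3,3)(W), (7,2)(W), (7,1)(W), all W → L
(7,6): only reaches (6,6)(W), (4,6)(W), (3,6)(W), (7,5)(W), (7,4)(W), (7,2)(W), all W → L
Every other cell has at least one move into one of the L cells above, so it is W.
L cells per row: a=0: 3, a=1: 3, a=2: 3, a=3: 3, a=4: 3, a=5: 0, a=6: 3, a=7: 3; total 21.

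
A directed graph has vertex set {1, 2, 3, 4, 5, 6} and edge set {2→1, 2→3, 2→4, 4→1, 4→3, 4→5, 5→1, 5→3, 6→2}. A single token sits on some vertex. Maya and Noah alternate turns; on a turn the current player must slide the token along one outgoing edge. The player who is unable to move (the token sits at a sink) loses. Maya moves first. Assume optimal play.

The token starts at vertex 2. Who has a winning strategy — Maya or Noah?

Compute win/loss labels from the base case upward. A position with no move is L. Any other position is W if it can reach an L in one move, else L.
Every edge goes from a vertex to one that appears earlier in the order 3, 1, 5, 4, 2, 6, so processing vertices in that order labels each vertex after all of its successors.
3: no outgoing edge → L
1: no outgoing edge → L
5: W (go to 1, an L position)
4: W (go to 1, an L position)
2: W (go to 1, an L position)
6: L (sole option 2(W) is W)
From 2 Maya can move to 1, reaching an L position.

Maya wins.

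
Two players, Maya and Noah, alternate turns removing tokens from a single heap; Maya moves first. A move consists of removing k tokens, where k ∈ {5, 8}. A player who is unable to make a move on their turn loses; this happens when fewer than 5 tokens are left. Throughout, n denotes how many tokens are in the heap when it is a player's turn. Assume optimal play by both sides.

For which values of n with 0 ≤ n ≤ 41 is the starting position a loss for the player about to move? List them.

0, 1, 2, 3, 4, 13, 14, 15, 16, 17, 26, 27, 28, 29, 30, 39, 40, 41

Compute win/loss labels from the base case upward. A position with no move is L. Any other position is W if it can reach an L in one move, else L.
n=0: no move → L
n=1: no move → L
n=2: no move → L
n=3: no move → L
n=4: no move → L
n=5: W (go to 0, an L position)
n=6: W (go to 1, an L position)
n=7: W (go to 2, an L position)
n=8: W (go to 3, an L position)
n=9: W (go to 4, an L position)
n=10: W (go to 2, an L position)
n=11: W (go to 3, an L position)
n=12: W (go to 4, an L position)
n=13: L (options 8(W), 5(W) are all W)
n=14: L (options 9(W), 6(W) are all W)
n=15: L (options 10(W), 7(W) are all W)
n=16: L (options 11(W), 8(W) are all W)
n=17: L (options 12(W), 9(W) are all W)
n=18: W (go to 13, an L position)
n=19: W (go to 14, an L position)
n=20: W (go to 15, an L position)
n=21: W (go to 16, an L position)
n=22: W (go to 17, an L position)
n=23: W (go to 15, an L position)
n=24: W (go to 16, an L position)
n=25: W (go to 17, an L position)
n=26: L (options 21(W), 18(W) are all W)
n=27: L (options 22(W), 19(W) are all W)
n=28: L (options 23(W), 20(W) are all W)
n=29: L (options 24(W), 21(W) are all W)
n=30: L (options 25(W), 22(W) are all W)
n=31: W (go to 26, an L position)
n=32: W (go to 27, an L position)
n=33: W (go to 28, an L position)
n=34: W (go to 29, an L position)
n=35: W (go to 30, an L position)
n=36: W (go to 28, an L position)
n=37: W (go to 29, an L position)
n=38: W (go to 30, an L position)
n=39: L (options 34(W), 31(W) are all W)
n=40: L (options 35(W), 32(W) are all W)
n=41: L (options 36(W), 33(W) are all W)
The losing starting values of n are exactly the entries labelled L in this table (18 of them).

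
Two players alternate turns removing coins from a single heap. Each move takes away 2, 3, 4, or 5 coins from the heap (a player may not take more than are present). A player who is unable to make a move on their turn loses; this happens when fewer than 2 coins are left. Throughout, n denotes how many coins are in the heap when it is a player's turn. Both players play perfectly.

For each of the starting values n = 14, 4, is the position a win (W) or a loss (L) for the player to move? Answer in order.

14: L, 4: W

Classify positions by backward induction: terminal positions (no move available) are L. From any other position, the mover wins iff some move reaches an L.
n=0: no move → L
n=1: no move → L
n=2: reaches L-position 0 → W
n=3: reaches L-position 1 → W
n=4: reaches L-position 1 → W
n=5: reaches L-position 1 → W
n=6: reaches L-position 1 → W
n=7: only reaches 5(W), 4(W), 3(W), 2(W), all W → L
n=8: only reaches 6(W), 5(W), 4(W), 3(W), all W → L
n=9: reaches L-position 7 → W
n=10: reaches L-position 8 → W
n=11: reaches L-position 8 → W
n=12: reaches L-position 8 → W
n=13: reaches L-position 8 → W
n=14: only reaches 12(W), 11(W), 10(W), 9(W), all W → L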